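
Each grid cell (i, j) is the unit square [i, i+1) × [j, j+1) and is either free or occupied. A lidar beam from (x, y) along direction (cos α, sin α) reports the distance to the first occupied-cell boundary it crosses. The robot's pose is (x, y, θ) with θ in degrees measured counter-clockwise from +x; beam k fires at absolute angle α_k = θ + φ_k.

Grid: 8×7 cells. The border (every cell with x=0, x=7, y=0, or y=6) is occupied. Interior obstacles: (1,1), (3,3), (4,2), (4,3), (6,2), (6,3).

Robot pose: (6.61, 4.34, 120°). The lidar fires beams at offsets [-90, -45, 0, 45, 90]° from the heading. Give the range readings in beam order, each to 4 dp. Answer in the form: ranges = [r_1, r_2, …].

beam 1: φ=-90°, α=30°
  direction (0.8660, 0.5000); cell (6,4); t to first gridline: x 0.4503, y 1.3200 (then +1.1547 / +2.0000)
    (7,4) via x @ 0.4503  # hit
  → r_1 = 0.4503
beam 2: φ=-45°, α=75°
  direction (0.2588, 0.9659); cell (6,4); t to first gridline: x 1.5068, y 0.6833 (then +3.8637 / +1.0353)
    (6,5) via y @ 0.6833
    (7,5) via x @ 1.5068  # hit
  → r_2 = 1.5068
beam 3: φ=0°, α=120°
  direction (-0.5000, 0.8660); cell (6,4); t to first gridline: x 1.2200, y 0.7621 (then +2.0000 / +1.1547)
    (6,5) via y @ 0.7621
    (5,5) via x @ 1.2200
    (5,6) via y @ 1.9168  # hit
  → r_3 = 1.9168
beam 4: φ=45°, α=165°
  direction (-0.9659, 0.2588); cell (6,4); t to first gridline: x 0.6315, y 2.5500 (then +1.0353 / +3.8637)
    (5,4) via x @ 0.6315
    (4,4) via x @ 1.6668
    (4,5) via y @ 2.5500
    (3,5) via x @ 2.7021
    (2,5) via x @ 3.7373
    (1,5) via x @ 4.7726
    (0,5) via x @ 5.8079  # hit
  → r_4 = 5.8079
beam 5: φ=90°, α=210°
  direction (-0.8660, -0.5000); cell (6,4); t to first gridline: x 0.7044, y 0.6800 (then +1.1547 / +2.0000)
    (6,3) via y @ 0.6800  # hit
  → r_5 = 0.6800

ranges = [0.4503, 1.5068, 1.9168, 5.8079, 0.6800]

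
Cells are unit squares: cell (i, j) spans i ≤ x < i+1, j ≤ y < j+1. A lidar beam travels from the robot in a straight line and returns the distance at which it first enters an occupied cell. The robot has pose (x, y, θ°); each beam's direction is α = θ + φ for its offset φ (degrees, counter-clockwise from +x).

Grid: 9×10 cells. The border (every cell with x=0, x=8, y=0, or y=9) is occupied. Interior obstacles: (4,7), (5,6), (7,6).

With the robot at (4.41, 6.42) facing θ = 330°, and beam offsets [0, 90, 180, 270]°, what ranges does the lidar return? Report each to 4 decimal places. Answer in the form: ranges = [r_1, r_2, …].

beam 1: φ=0°, α=330°
  direction (0.8660, -0.5000); cell (4,6); t to first gridline: x 0.6813, y 0.8400 (then +1.1547 / +2.0000)
    (5,6) via x @ 0.6813  # hit
  → r_1 = 0.6813
beam 2: φ=90°, α=60°
  direction (0.5000, 0.8660); cell (4,6); t to first gridline: x 1.1800, y 0.6697 (then +2.0000 / +1.1547)
    (4,7) via y @ 0.6697  # hit
  → r_2 = 0.6697
beam 3: φ=180°, α=150°
  direction (-0.8660, 0.5000); cell (4,6); t to first gridline: x 0.4734, y 1.1600 (then +1.1547 / +2.0000)
    (3,6) via x @ 0.4734
    (3,7) via y @ 1.1600
    (2,7) via x @ 1.6281
    (1,7) via x @ 2.7828
    (1,8) via y @ 3.1600
    (0,8) via x @ 3.9375  # hit
  → r_3 = 3.9375
beam 4: φ=270°, α=240°
  direction (-0.5000, -0.8660); cell (4,6); t to first gridline: x 0.8200, y 0.4850 (then +2.0000 / +1.1547)
    (4,5) via y @ 0.4850
    (3,5) via x @ 0.8200
    (3,4) via y @ 1.6397
    (3,3) via y @ 2.7944
    (2,3) via x @ 2.8200
    (2,2) via y @ 3.9491
    (1,2) via x @ 4.8200
    (1,1) via y @ 5.1038
    (1,0) via y @ 6.2585  # hit
  → r_4 = 6.2585

ranges = [0.6813, 0.6697, 3.9375, 6.2585]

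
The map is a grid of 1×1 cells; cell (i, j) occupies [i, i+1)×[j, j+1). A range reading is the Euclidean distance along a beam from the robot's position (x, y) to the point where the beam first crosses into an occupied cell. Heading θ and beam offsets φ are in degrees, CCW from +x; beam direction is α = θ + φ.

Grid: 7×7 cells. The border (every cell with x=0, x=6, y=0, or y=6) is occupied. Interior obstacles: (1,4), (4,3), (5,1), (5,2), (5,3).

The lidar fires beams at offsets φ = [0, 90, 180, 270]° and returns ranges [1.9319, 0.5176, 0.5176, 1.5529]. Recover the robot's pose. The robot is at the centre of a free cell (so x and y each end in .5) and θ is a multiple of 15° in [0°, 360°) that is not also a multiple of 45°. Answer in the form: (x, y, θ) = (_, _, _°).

(x, y, θ) = (4.5, 1.5, 195°)

Enumerate (i+0.5, j+0.5, θ) over the 20 free cells and 16 admissible headings. For each, cast all 4 beams and compare to the given ranges.
  (5.5, 4.5, 105°): beam 1 = 1.5529 ≠ 1.9319 ✗
  (2.5, 5.5, 75°): beam 1 = 0.5176 ≠ 1.9319 ✗
  (1.5, 3.5, 255°): beam 2 = 3.6235 ≠ 0.5176 ✗
  (3.5, 1.5, 105°): beam 1 = 4.6587 ≠ 1.9319 ✗
  …
  (4.5, 1.5, 195°): r_1=1.9319, r_2=0.5176, r_3=0.5176, r_4=1.5529 — all match ✓
No second candidate reproduces the full scan.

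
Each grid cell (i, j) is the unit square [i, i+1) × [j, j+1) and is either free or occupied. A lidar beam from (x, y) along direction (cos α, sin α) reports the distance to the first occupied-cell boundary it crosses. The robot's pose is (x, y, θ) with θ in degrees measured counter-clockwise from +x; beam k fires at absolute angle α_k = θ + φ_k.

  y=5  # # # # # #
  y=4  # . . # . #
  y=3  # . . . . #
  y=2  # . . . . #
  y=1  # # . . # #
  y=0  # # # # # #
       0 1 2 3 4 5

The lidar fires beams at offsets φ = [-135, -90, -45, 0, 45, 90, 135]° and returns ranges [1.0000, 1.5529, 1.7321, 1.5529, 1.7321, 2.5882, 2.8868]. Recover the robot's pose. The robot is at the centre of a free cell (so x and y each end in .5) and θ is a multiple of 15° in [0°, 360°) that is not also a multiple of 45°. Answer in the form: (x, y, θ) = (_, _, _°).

Candidates: 13 free-cell centres × 16 headings = 208 poses. Raycast each; keep the one whose scan matches to 4 dp.
  (2.5, 4.5, 300°): beam 1 = 1.5529 ≠ 1.0000 ✗
  (4.5, 2.5, 60°): beam 1 = 0.5176 ≠ 1.0000 ✗
  (1.5, 2.5, 75°): beam 1 = 0.5774 ≠ 1.0000 ✗
  …
  (2.5, 3.5, 195°): r_1=1.0000, r_2=1.5529, r_3=1.7321, r_4=1.5529, r_5=1.7321, r_6=2.5882, r_7=2.8868 — all match ✓
Unique over the lattice → pose = (2.5, 3.5, 195°).

(x, y, θ) = (2.5, 3.5, 195°)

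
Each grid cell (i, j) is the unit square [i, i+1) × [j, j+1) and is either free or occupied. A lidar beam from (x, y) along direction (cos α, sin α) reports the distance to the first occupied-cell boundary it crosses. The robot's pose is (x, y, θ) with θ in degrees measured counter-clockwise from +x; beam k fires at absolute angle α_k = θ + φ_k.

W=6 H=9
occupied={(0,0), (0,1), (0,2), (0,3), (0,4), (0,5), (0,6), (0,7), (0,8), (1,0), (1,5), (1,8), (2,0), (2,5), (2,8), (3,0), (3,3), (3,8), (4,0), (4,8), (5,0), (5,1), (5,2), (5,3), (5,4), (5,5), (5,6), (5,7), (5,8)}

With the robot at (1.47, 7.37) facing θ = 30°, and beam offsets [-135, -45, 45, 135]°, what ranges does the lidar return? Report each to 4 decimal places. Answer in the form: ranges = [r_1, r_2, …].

beam 1: φ=-135°, α=255°
  dir = (cos 255°, sin 255°) = (-0.2588, -0.9659); from cell (1,7)
  next x-line at t=1.8159, next y-line at t=0.3831; Δt_x=3.8637, Δt_y=1.0353
    y: enter (1,6) at t=0.3831
    y: enter (1,5) at t=1.4183 ← occupied
  → r_1 = 1.4183
beam 2: φ=-45°, α=345°
  dir = (cos 345°, sin 345°) = (0.9659, -0.2588); from cell (1,7)
  next x-line at t=0.5487, next y-line at t=1.4296; Δt_x=1.0353, Δt_y=3.8637
    x: enter (2,7) at t=0.5487
    y: enter (2,6) at t=1.4296
    x: enter (3,6) at t=1.5840
    x: enter (4,6) at t=2.6192
    x: enter (5,6) at t=3.6545 ← occupied
  → r_2 = 3.6545
beam 3: φ=45°, α=75°
  dir = (cos 75°, sin 75°) = (0.2588, 0.9659); from cell (1,7)
  next x-line at t=2.0478, next y-line at t=0.6522; Δt_x=3.8637, Δt_y=1.0353
    y: enter (1,8) at t=0.6522 ← occupied
  → r_3 = 0.6522
beam 4: φ=135°, α=165°
  dir = (cos 165°, sin 165°) = (-0.9659, 0.2588); from cell (1,7)
  next x-line at t=0.4866, next y-line at t=2.4341; Δt_x=1.0353, Δt_y=3.8637
    x: enter (0,7) at t=0.4866 ← occupied
  → r_4 = 0.4866

ranges = [1.4183, 3.6545, 0.6522, 0.4866]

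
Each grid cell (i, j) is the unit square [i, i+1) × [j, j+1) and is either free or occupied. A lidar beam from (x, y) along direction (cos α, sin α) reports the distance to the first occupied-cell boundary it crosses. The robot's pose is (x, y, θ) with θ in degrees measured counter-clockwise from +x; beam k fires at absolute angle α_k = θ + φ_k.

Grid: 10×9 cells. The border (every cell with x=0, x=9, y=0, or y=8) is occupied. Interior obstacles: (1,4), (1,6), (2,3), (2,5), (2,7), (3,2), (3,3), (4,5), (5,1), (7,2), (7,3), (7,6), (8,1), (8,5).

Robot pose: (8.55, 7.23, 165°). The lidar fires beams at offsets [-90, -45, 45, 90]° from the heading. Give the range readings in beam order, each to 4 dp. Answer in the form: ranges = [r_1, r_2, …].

beam 1: φ=-90°, α=75°
  cosα=0.2588 sinα=0.9659 | (8,7) | tMaxX 1.7387 tMaxY 0.7972 | tΔX 3.8637 tΔY 1.0353
    t=0.7972 [y] (8,8) — stop
  → r_1 = 0.7972
beam 2: φ=-45°, α=120°
  cosα=-0.5000 sinα=0.8660 | (8,7) | tMaxX 1.1000 tMaxY 0.8891 | tΔX 2.0000 tΔY 1.1547
    t=0.8891 [y] (8,8) — stop
  → r_2 = 0.8891
beam 3: φ=45°, α=210°
  cosα=-0.8660 sinα=-0.5000 | (8,7) | tMaxX 0.6351 tMaxY 0.4600 | tΔX 1.1547 tΔY 2.0000
    t=0.4600 [y] (8,6)
    t=0.6351 [x] (7,6) — stop
  → r_3 = 0.6351
beam 4: φ=90°, α=255°
  cosα=-0.2588 sinα=-0.9659 | (8,7) | tMaxX 2.1250 tMaxY 0.2381 | tΔX 3.8637 tΔY 1.0353
    t=0.2381 [y] (8,6)
    t=1.2734 [y] (8,5) — stop
  → r_4 = 1.2734

ranges = [0.7972, 0.8891, 0.6351, 1.2734]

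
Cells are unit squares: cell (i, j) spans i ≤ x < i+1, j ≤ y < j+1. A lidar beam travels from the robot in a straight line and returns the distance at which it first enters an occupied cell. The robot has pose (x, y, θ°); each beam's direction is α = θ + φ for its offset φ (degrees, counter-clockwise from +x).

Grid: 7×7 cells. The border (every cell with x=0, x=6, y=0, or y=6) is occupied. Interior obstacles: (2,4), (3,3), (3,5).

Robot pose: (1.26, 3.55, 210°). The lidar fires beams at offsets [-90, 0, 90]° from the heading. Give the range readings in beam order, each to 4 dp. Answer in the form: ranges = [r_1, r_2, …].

beam 1: φ=-90°, α=120°
  d=(-0.5000,0.8660)  start (1,3)  tX=0.5200 tY=0.5196  stride 1/|dx|=2.0000 1/|dy|=1.1547
    cross y-line → (1,4), t=0.5196
    cross x-line → (0,4), t=0.5200 (wall)
  → r_1 = 0.5200
beam 2: φ=0°, α=210°
  d=(-0.8660,-0.5000)  start (1,3)  tX=0.3002 tY=1.1000  stride 1/|dx|=1.1547 1/|dy|=2.0000
    cross x-line → (0,3), t=0.3002 (wall)
  → r_2 = 0.3002
beam 3: φ=90°, α=300°
  d=(0.5000,-0.8660)  start (1,3)  tX=1.4800 tY=0.6351  stride 1/|dx|=2.0000 1/|dy|=1.1547
    cross y-line → (1,2), t=0.6351
    cross x-line → (2,2), t=1.4800
    cross y-line → (2,1), t=1.7898
    cross y-line → (2,0), t=2.9445 (wall)
  → r_3 = 2.9445

ranges = [0.5200, 0.3002, 2.9445]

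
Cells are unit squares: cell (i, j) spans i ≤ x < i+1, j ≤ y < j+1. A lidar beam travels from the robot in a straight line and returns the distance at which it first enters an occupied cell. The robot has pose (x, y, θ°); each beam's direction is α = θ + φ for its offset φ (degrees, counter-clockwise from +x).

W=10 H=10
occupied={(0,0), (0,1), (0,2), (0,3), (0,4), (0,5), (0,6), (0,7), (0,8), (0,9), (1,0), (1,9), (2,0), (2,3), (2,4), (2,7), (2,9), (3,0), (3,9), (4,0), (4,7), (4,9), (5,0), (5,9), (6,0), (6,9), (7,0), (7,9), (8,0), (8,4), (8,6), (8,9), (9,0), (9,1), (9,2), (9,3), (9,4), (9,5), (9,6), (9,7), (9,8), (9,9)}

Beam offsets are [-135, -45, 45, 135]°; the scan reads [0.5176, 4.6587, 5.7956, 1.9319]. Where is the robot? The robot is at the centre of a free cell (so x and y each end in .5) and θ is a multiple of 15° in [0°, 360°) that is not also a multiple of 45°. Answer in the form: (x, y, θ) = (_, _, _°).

Enumerate (i+0.5, j+0.5, θ) over the 58 free cells and 16 admissible headings. For each, cast all 4 beams and compare to the given ranges.
  (7.5, 8.5, 120°): beam 1 = 1.5529 ≠ 0.5176 ✗
  (2.5, 5.5, 330°): beam 1 = 1.5529 ≠ 0.5176 ✗
  (7.5, 7.5, 120°): beam 1 = 1.5529 ≠ 0.5176 ✗
  (6.5, 6.5, 75°): beam 1 = 5.0000 ≠ 0.5176 ✗
  …
  (4.5, 1.5, 60°): r_1=0.5176, r_2=4.6587, r_3=5.7956, r_4=1.9319 — all match ✓
Unique over the lattice → pose = (4.5, 1.5, 60°).

(x, y, θ) = (4.5, 1.5, 60°)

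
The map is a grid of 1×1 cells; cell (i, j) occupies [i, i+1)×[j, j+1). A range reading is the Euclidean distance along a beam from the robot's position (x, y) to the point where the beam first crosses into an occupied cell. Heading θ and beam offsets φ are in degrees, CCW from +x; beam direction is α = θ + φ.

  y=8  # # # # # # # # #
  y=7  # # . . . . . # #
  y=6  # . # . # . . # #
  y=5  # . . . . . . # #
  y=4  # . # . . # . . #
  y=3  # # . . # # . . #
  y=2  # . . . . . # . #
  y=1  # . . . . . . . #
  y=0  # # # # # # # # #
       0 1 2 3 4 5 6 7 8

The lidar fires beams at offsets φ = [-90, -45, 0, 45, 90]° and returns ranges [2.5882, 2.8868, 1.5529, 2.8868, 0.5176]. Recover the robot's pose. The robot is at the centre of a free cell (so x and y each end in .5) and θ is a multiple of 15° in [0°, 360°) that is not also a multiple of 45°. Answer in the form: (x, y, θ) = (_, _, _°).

Candidates: 37 free-cell centres × 16 headings = 592 poses. Raycast each; keep the one whose scan matches to 4 dp.
  (5.5, 1.5, 120°): beam 1 = 1.0000 ≠ 2.5882 ✗
  (6.5, 6.5, 240°): beam 1 = 3.0000 ≠ 2.5882 ✗
  (2.5, 1.5, 165°): beam 1 = 6.7293 ≠ 2.5882 ✗
  …
  (2.5, 3.5, 345°): r_1=2.5882, r_2=2.8868, r_3=1.5529, r_4=2.8868, r_5=0.5176 — all match ✓
Only this pose fits every beam.

(x, y, θ) = (2.5, 3.5, 345°)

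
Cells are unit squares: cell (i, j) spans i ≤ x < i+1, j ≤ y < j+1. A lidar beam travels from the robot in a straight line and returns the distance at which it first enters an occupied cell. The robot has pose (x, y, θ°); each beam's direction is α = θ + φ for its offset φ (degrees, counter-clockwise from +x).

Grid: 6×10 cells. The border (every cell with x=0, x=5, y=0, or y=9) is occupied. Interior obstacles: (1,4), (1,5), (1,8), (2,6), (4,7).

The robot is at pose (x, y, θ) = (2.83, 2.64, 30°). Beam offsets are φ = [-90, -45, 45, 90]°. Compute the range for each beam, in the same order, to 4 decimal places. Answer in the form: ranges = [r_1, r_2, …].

ranges = [1.8937, 2.2465, 4.5205, 1.6600]

beam 1: φ=-90°, α=300°
  dir = (cos 300°, sin 300°) = (0.5000, -0.8660); from cell (2,2)
  next x-line at t=0.3400, next y-line at t=0.7390; Δt_x=2.0000, Δt_y=1.1547
    x: enter (3,2) at t=0.3400
    y: enter (3,1) at t=0.7390
    y: enter (3,0) at t=1.8937 ← occupied
  → r_1 = 1.8937
beam 2: φ=-45°, α=345°
  dir = (cos 345°, sin 345°) = (0.9659, -0.2588); from cell (2,2)
  next x-line at t=0.1760, next y-line at t=2.4728; Δt_x=1.0353, Δt_y=3.8637
    x: enter (3,2) at t=0.1760
    x: enter (4,2) at t=1.2113
    x: enter (5,2) at t=2.2465 ← occupied
  → r_2 = 2.2465
beam 3: φ=45°, α=75°
  dir = (cos 75°, sin 75°) = (0.2588, 0.9659); from cell (2,2)
  next x-line at t=0.6568, next y-line at t=0.3727; Δt_x=3.8637, Δt_y=1.0353
    y: enter (2,3) at t=0.3727
    x: enter (3,3) at t=0.6568
    y: enter (3,4) at t=1.4080
    y: enter (3,5) at t=2.4433
    y: enter (3,6) at t=3.4785
    y: enter (3,7) at t=4.5138
    x: enter (4,7) at t=4.5205 ← occupied
  → r_3 = 4.5205
beam 4: φ=90°, α=120°
  dir = (cos 120°, sin 120°) = (-0.5000, 0.8660); from cell (2,2)
  next x-line at t=1.6600, next y-line at t=0.4157; Δt_x=2.0000, Δt_y=1.1547
    y: enter (2,3) at t=0.4157
    y: enter (2,4) at t=1.5704
    x: enter (1,4) at t=1.6600 ← occupied
  → r_4 = 1.6600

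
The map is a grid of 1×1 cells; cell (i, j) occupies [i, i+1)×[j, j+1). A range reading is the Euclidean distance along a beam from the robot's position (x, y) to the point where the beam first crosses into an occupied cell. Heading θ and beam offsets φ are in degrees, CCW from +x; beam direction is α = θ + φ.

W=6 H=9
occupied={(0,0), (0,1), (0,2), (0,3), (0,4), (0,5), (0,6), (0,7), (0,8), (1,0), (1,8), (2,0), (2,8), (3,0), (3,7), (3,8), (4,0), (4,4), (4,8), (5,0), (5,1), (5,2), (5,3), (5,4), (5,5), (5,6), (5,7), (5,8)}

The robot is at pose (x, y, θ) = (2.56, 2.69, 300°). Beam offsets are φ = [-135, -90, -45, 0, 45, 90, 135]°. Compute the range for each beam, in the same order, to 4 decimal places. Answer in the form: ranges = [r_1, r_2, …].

ranges = [1.6150, 1.8013, 1.7496, 1.9514, 2.5261, 2.6200, 4.4620]

beam 1: φ=-135°, α=165°
  dir = (cos 165°, sin 165°) = (-0.9659, 0.2588); from cell (2,2)
  next x-line at t=0.5798, next y-line at t=1.1977; Δt_x=1.0353, Δt_y=3.8637
    x: enter (1,2) at t=0.5798
    y: enter (1,3) at t=1.1977
    x: enter (0,3) at t=1.6150 ← occupied
  → r_1 = 1.6150
beam 2: φ=-90°, α=210°
  dir = (cos 210°, sin 210°) = (-0.8660, -0.5000); from cell (2,2)
  next x-line at t=0.6466, next y-line at t=1.3800; Δt_x=1.1547, Δt_y=2.0000
    x: enter (1,2) at t=0.6466
    y: enter (1,1) at t=1.3800
    x: enter (0,1) at t=1.8013 ← occupied
  → r_2 = 1.8013
beam 3: φ=-45°, α=255°
  dir = (cos 255°, sin 255°) = (-0.2588, -0.9659); from cell (2,2)
  next x-line at t=2.1637, next y-line at t=0.7143; Δt_x=3.8637, Δt_y=1.0353
    y: enter (2,1) at t=0.7143
    y: enter (2,0) at t=1.7496 ← occupied
  → r_3 = 1.7496
beam 4: φ=0°, α=300°
  dir = (cos 300°, sin 300°) = (0.5000, -0.8660); from cell (2,2)
  next x-line at t=0.8800, next y-line at t=0.7967; Δt_x=2.0000, Δt_y=1.1547
    y: enter (2,1) at t=0.7967
    x: enter (3,1) at t=0.8800
    y: enter (3,0) at t=1.9514 ← occupied
  → r_4 = 1.9514
beam 5: φ=45°, α=345°
  dir = (cos 345°, sin 345°) = (0.9659, -0.2588); from cell (2,2)
  next x-line at t=0.4555, next y-line at t=2.6660; Δt_x=1.0353, Δt_y=3.8637
    x: enter (3,2) at t=0.4555
    x: enter (4,2) at t=1.4908
    x: enter (5,2) at t=2.5261 ← occupied
  → r_5 = 2.5261
beam 6: φ=90°, α=30°
  dir = (cos 30°, sin 30°) = (0.8660, 0.5000); from cell (2,2)
  next x-line at t=0.5081, next y-line at t=0.6200; Δt_x=1.1547, Δt_y=2.0000
    x: enter (3,2) at t=0.5081
    y: enter (3,3) at t=0.6200
    x: enter (4,3) at t=1.6628
    y: enter (4,4) at t=2.6200 ← occupied
  → r_6 = 2.6200
beam 7: φ=135°, α=75°
  dir = (cos 75°, sin 75°) = (0.2588, 0.9659); from cell (2,2)
  next x-line at t=1.7000, next y-line at t=0.3209; Δt_x=3.8637, Δt_y=1.0353
    y: enter (2,3) at t=0.3209
    y: enter (2,4) at t=1.3562
    x: enter (3,4) at t=1.7000
    y: enter (3,5) at t=2.3915
    y: enter (3,6) at t=3.4268
    y: enter (3,7) at t=4.4620 ← occupied
  → r_7 = 4.4620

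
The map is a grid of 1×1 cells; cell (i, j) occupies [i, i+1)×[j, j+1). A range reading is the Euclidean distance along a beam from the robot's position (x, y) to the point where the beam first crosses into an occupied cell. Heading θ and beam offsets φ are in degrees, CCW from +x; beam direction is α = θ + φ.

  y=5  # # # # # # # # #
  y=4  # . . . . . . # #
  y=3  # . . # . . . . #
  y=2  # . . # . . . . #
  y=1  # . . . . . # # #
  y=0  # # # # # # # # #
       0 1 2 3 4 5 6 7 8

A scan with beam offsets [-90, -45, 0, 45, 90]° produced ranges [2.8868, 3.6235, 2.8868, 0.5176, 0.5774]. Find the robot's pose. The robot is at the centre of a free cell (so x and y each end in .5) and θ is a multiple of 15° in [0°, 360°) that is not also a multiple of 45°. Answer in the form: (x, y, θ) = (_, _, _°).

Candidates: 23 free-cell centres × 16 headings = 368 poses. Raycast each; keep the one whose scan matches to 4 dp.
  (1.5, 3.5, 240°): beam 1 = 0.5774 ≠ 2.8868 ✗
  (1.5, 2.5, 330°): beam 1 = 1.0000 ≠ 2.8868 ✗
  (2.5, 2.5, 195°): beam 1 = 2.5882 ≠ 2.8868 ✗
  (1.5, 4.5, 105°): beam 1 = 1.9319 ≠ 2.8868 ✗
  …
  (6.5, 4.5, 300°): r_1=2.8868, r_2=3.6235, r_3=2.8868, r_4=0.5176, r_5=0.5774 — all match ✓
No second candidate reproduces the full scan.

(x, y, θ) = (6.5, 4.5, 300°)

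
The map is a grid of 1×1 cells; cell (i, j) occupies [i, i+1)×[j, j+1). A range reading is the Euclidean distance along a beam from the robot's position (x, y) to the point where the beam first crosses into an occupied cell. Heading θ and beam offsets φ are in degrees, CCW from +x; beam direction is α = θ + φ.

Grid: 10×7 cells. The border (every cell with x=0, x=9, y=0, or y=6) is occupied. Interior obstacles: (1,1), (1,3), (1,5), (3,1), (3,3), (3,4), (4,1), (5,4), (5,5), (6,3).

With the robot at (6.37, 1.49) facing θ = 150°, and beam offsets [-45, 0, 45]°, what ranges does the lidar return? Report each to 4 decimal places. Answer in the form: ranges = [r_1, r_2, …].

ranges = [2.5985, 3.0200, 1.4183]

beam 1: φ=-45°, α=105°
  dir = (cos 105°, sin 105°) = (-0.2588, 0.9659); from cell (6,1)
  next x-line at t=1.4296, next y-line at t=0.5280; Δt_x=3.8637, Δt_y=1.0353
    y: enter (6,2) at t=0.5280
    x: enter (5,2) at t=1.4296
    y: enter (5,3) at t=1.5633
    y: enter (5,4) at t=2.5985 ← occupied
  → r_1 = 2.5985
beam 2: φ=0°, α=150°
  dir = (cos 150°, sin 150°) = (-0.8660, 0.5000); from cell (6,1)
  next x-line at t=0.4272, next y-line at t=1.0200; Δt_x=1.1547, Δt_y=2.0000
    x: enter (5,1) at t=0.4272
    y: enter (5,2) at t=1.0200
    x: enter (4,2) at t=1.5819
    x: enter (3,2) at t=2.7366
    y: enter (3,3) at t=3.0200 ← occupied
  → r_2 = 3.0200
beam 3: φ=45°, α=195°
  dir = (cos 195°, sin 195°) = (-0.9659, -0.2588); from cell (6,1)
  next x-line at t=0.3831, next y-line at t=1.8932; Δt_x=1.0353, Δt_y=3.8637
    x: enter (5,1) at t=0.3831
    x: enter (4,1) at t=1.4183 ← occupied
  → r_3 = 1.4183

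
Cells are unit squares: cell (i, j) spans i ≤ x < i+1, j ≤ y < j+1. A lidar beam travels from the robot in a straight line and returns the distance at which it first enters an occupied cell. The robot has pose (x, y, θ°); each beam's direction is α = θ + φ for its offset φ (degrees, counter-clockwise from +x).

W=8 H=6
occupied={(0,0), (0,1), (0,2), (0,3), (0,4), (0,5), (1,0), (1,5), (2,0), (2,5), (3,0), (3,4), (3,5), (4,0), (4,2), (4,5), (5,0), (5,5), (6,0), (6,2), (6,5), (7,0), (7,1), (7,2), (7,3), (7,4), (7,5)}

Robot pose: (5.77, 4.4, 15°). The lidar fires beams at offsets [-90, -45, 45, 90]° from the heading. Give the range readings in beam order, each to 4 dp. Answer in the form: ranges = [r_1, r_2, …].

beam 1: φ=-90°, α=285°
  d=(0.2588,-0.9659)  start (5,4)  tX=0.8887 tY=0.4141  stride 1/|dx|=3.8637 1/|dy|=1.0353
    cross y-line → (5,3), t=0.4141
    cross x-line → (6,3), t=0.8887
    cross y-line → (6,2), t=1.4494 (wall)
  → r_1 = 1.4494
beam 2: φ=-45°, α=330°
  d=(0.8660,-0.5000)  start (5,4)  tX=0.2656 tY=0.8000  stride 1/|dx|=1.1547 1/|dy|=2.0000
    cross x-line → (6,4), t=0.2656
    cross y-line → (6,3), t=0.8000
    cross x-line → (7,3), t=1.4203 (wall)
  → r_2 = 1.4203
beam 3: φ=45°, α=60°
  d=(0.5000,0.8660)  start (5,4)  tX=0.4600 tY=0.6928  stride 1/|dx|=2.0000 1/|dy|=1.1547
    cross x-line → (6,4), t=0.4600
    cross y-line → (6,5), t=0.6928 (wall)
  → r_3 = 0.6928
beam 4: φ=90°, α=105°
  d=(-0.2588,0.9659)  start (5,4)  tX=2.9751 tY=0.6212  stride 1/|dx|=3.8637 1/|dy|=1.0353
    cross y-line → (5,5), t=0.6212 (wall)
  → r_4 = 0.6212

ranges = [1.4494, 1.4203, 0.6928, 0.6212]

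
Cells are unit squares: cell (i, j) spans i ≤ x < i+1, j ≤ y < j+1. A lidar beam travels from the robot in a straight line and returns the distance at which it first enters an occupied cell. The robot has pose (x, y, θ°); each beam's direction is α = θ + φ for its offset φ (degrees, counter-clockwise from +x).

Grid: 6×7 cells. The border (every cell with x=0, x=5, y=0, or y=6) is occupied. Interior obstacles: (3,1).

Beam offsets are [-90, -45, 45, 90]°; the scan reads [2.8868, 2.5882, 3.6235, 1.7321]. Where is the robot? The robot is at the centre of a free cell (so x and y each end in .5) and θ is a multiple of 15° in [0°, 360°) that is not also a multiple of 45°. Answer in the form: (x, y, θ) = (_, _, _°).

(x, y, θ) = (3.5, 4.5, 240°)

The pose lattice has 19·16 = 304 candidates. Test each by forward raycasting.
  (2.5, 4.5, 240°): beam 1 = 1.7321 ≠ 2.8868 ✗
  (2.5, 2.5, 210°): beam 1 = 3.0000 ≠ 2.8868 ✗
  (4.5, 3.5, 240°): beam 1 = 4.0415 ≠ 2.8868 ✗
  (2.5, 3.5, 105°): beam 1 = 2.5882 ≠ 2.8868 ✗
  …
  (3.5, 4.5, 240°): r_1=2.8868, r_2=2.5882, r_3=3.6235, r_4=1.7321 — all match ✓
Only this pose fits every beam.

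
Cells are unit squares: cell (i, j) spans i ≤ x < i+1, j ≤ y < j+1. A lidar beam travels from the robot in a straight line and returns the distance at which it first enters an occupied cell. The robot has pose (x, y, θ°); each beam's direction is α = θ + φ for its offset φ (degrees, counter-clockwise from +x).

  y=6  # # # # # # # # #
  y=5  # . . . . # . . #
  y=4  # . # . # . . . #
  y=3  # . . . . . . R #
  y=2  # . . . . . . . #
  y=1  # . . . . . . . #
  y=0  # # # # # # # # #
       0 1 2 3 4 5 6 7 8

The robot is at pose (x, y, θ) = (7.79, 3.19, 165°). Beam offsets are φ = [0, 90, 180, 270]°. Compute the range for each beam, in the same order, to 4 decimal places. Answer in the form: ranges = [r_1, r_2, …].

beam 1: φ=0°, α=165°
  direction (-0.9659, 0.2588); cell (7,3); t to first gridline: x 0.8179, y 3.1296 (then +1.0353 / +3.8637)
    (6,3) via x @ 0.8179
    (5,3) via x @ 1.8531
    (4,3) via x @ 2.8884
    (4,4) via y @ 3.1296  # hit
  → r_1 = 3.1296
beam 2: φ=90°, α=255°
  direction (-0.2588, -0.9659); cell (7,3); t to first gridline: x 3.0523, y 0.1967 (then +3.8637 / +1.0353)
    (7,2) via y @ 0.1967
    (7,1) via y @ 1.2320
    (7,0) via y @ 2.2673  # hit
  → r_2 = 2.2673
beam 3: φ=180°, α=345°
  direction (0.9659, -0.2588); cell (7,3); t to first gridline: x 0.2174, y 0.7341 (then +1.0353 / +3.8637)
    (8,3) via x @ 0.2174  # hit
  → r_3 = 0.2174
beam 4: φ=270°, α=75°
  direction (0.2588, 0.9659); cell (7,3); t to first gridline: x 0.8114, y 0.8386 (then +3.8637 / +1.0353)
    (8,3) via x @ 0.8114  # hit
  → r_4 = 0.8114

ranges = [3.1296, 2.2673, 0.2174, 0.8114]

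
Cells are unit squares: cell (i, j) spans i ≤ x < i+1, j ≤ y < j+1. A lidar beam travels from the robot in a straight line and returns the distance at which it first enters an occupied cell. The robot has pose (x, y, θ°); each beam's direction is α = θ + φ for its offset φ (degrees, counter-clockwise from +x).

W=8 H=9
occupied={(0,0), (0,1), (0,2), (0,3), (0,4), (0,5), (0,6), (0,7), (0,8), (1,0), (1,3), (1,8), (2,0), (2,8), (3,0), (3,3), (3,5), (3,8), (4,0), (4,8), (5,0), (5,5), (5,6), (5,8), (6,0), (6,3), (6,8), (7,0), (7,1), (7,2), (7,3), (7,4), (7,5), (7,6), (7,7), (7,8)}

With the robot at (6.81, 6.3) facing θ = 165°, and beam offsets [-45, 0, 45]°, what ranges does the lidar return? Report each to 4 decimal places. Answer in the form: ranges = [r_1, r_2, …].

ranges = [1.9630, 0.8386, 0.9353]

beam 1: φ=-45°, α=120°
  cosα=-0.5000 sinα=0.8660 | (6,6) | tMaxX 1.6200 tMaxY 0.8083 | tΔX 2.0000 tΔY 1.1547
    t=0.8083 [y] (6,7)
    t=1.6200 [x] (5,7)
    t=1.9630 [y] (5,8) — stop
  → r_1 = 1.9630
beam 2: φ=0°, α=165°
  cosα=-0.9659 sinα=0.2588 | (6,6) | tMaxX 0.8386 tMaxY 2.7046 | tΔX 1.0353 tΔY 3.8637
    t=0.8386 [x] (5,6) — stop
  → r_2 = 0.8386
beam 3: φ=45°, α=210°
  cosα=-0.8660 sinα=-0.5000 | (6,6) | tMaxX 0.9353 tMaxY 0.6000 | tΔX 1.1547 tΔY 2.0000
    t=0.6000 [y] (6,5)
    t=0.9353 [x] (5,5) — stop
  → r_3 = 0.9353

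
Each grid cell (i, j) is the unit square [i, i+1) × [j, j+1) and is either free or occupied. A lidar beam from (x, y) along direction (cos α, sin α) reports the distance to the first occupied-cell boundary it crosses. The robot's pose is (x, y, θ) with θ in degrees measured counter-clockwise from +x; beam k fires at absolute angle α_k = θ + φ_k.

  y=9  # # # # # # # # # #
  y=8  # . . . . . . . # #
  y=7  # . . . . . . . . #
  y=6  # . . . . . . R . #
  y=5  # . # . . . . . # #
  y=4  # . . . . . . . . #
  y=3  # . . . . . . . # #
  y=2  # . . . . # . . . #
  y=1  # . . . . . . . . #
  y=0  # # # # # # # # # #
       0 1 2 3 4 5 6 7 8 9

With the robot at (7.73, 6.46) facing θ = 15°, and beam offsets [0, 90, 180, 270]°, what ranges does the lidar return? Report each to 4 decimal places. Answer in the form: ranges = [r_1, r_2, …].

beam 1: φ=0°, α=15°
  d=(0.9659,0.2588)  start (7,6)  tX=0.2795 tY=2.0864  stride 1/|dx|=1.0353 1/|dy|=3.8637
    cross x-line → (8,6), t=0.2795
    cross x-line → (9,6), t=1.3148 (wall)
  → r_1 = 1.3148
beam 2: φ=90°, α=105°
  d=(-0.2588,0.9659)  start (7,6)  tX=2.8205 tY=0.5590  stride 1/|dx|=3.8637 1/|dy|=1.0353
    cross y-line → (7,7), t=0.5590
    cross y-line → (7,8), t=1.5943
    cross y-line → (7,9), t=2.6296 (wall)
  → r_2 = 2.6296
beam 3: φ=180°, α=195°
  d=(-0.9659,-0.2588)  start (7,6)  tX=0.7558 tY=1.7773  stride 1/|dx|=1.0353 1/|dy|=3.8637
    cross x-line → (6,6), t=0.7558
    cross y-line → (6,5), t=1.7773
    cross x-line → (5,5), t=1.7910
    cross x-line → (4,5), t=2.8263
    cross x-line → (3,5), t=3.8616
    cross x-line → (2,5), t=4.8969 (wall)
  → r_3 = 4.8969
beam 4: φ=270°, α=285°
  d=(0.2588,-0.9659)  start (7,6)  tX=1.0432 tY=0.4762  stride 1/|dx|=3.8637 1/|dy|=1.0353
    cross y-line → (7,5), t=0.4762
    cross x-line → (8,5), t=1.0432 (wall)
  → r_4 = 1.0432

ranges = [1.3148, 2.6296, 4.8969, 1.0432]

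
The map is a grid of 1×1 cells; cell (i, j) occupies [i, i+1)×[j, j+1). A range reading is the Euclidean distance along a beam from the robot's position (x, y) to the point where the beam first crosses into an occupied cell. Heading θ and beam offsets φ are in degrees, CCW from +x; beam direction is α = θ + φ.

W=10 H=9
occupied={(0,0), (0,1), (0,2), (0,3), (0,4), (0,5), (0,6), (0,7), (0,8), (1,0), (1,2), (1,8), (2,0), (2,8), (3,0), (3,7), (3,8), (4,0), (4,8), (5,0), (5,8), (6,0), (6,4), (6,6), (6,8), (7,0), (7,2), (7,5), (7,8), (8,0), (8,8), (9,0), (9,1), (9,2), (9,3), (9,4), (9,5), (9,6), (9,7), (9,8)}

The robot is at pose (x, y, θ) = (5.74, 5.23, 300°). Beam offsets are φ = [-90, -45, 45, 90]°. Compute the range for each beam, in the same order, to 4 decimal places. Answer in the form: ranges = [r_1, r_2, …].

ranges = [4.4600, 4.3792, 0.8887, 1.4549]

beam 1: φ=-90°, α=210°
  d=(-0.8660,-0.5000)  start (5,5)  tX=0.8545 tY=0.4600  stride 1/|dx|=1.1547 1/|dy|=2.0000
    cross y-line → (5,4), t=0.4600
    cross x-line → (4,4), t=0.8545
    cross x-line → (3,4), t=2.0092
    cross y-line → (3,3), t=2.4600
    cross x-line → (2,3), t=3.1639
    cross x-line → (1,3), t=4.3186
    cross y-line → (1,2), t=4.4600 (wall)
  → r_1 = 4.4600
beam 2: φ=-45°, α=255°
  d=(-0.2588,-0.9659)  start (5,5)  tX=2.8591 tY=0.2381  stride 1/|dx|=3.8637 1/|dy|=1.0353
    cross y-line → (5,4), t=0.2381
    cross y-line → (5,3), t=1.2734
    cross y-line → (5,2), t=2.3087
    cross x-line → (4,2), t=2.8591
    cross y-line → (4,1), t=3.3439
    cross y-line → (4,0), t=4.3792 (wall)
  → r_2 = 4.3792
beam 3: φ=45°, α=345°
  d=(0.9659,-0.2588)  start (5,5)  tX=0.2692 tY=0.8887  stride 1/|dx|=1.0353 1/|dy|=3.8637
    cross x-line → (6,5), t=0.2692
    cross y-line → (6,4), t=0.8887 (wall)
  → r_3 = 0.8887
beam 4: φ=90°, α=30°
  d=(0.8660,0.5000)  start (5,5)  tX=0.3002 tY=1.5400  stride 1/|dx|=1.1547 1/|dy|=2.0000
    cross x-line → (6,5), t=0.3002
    cross x-line → (7,5), t=1.4549 (wall)
  → r_4 = 1.4549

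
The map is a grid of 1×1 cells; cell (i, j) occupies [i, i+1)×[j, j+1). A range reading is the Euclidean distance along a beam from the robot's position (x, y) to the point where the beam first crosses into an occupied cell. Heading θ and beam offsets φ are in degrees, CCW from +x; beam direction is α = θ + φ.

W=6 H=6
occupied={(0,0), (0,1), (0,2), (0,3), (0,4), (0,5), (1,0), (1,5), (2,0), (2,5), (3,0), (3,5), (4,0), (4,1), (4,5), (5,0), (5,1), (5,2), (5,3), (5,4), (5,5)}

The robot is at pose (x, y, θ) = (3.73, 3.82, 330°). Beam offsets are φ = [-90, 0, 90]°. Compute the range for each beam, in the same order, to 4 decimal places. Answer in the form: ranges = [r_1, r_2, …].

beam 1: φ=-90°, α=240°
  dir = (cos 240°, sin 240°) = (-0.5000, -0.8660); from cell (3,3)
  next x-line at t=1.4600, next y-line at t=0.9469; Δt_x=2.0000, Δt_y=1.1547
    y: enter (3,2) at t=0.9469
    x: enter (2,2) at t=1.4600
    y: enter (2,1) at t=2.1016
    y: enter (2,0) at t=3.2563 ← occupied
  → r_1 = 3.2563
beam 2: φ=0°, α=330°
  dir = (cos 330°, sin 330°) = (0.8660, -0.5000); from cell (3,3)
  next x-line at t=0.3118, next y-line at t=1.6400; Δt_x=1.1547, Δt_y=2.0000
    x: enter (4,3) at t=0.3118
    x: enter (5,3) at t=1.4665 ← occupied
  → r_2 = 1.4665
beam 3: φ=90°, α=60°
  dir = (cos 60°, sin 60°) = (0.5000, 0.8660); from cell (3,3)
  next x-line at t=0.5400, next y-line at t=0.2078; Δt_x=2.0000, Δt_y=1.1547
    y: enter (3,4) at t=0.2078
    x: enter (4,4) at t=0.5400
    y: enter (4,5) at t=1.3625 ← occupied
  → r_3 = 1.3625

ranges = [3.2563, 1.4665, 1.3625]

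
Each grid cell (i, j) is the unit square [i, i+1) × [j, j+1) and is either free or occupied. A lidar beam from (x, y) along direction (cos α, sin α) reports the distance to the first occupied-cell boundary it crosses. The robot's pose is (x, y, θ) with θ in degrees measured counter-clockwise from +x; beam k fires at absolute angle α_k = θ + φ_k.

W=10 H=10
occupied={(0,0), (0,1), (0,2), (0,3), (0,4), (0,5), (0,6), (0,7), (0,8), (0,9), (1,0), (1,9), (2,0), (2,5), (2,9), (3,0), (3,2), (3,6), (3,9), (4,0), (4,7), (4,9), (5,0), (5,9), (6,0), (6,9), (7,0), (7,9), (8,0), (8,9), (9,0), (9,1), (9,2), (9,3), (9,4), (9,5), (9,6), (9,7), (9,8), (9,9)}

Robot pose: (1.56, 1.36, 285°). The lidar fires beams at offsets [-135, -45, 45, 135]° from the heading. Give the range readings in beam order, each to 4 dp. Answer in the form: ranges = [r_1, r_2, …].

beam 1: φ=-135°, α=150°
  d=(-0.8660,0.5000)  start (1,1)  tX=0.6466 tY=1.2800  stride 1/|dx|=1.1547 1/|dy|=2.0000
    cross x-line → (0,1), t=0.6466 (wall)
  → r_1 = 0.6466
beam 2: φ=-45°, α=240°
  d=(-0.5000,-0.8660)  start (1,1)  tX=1.1200 tY=0.4157  stride 1/|dx|=2.0000 1/|dy|=1.1547
    cross y-line → (1,0), t=0.4157 (wall)
  → r_2 = 0.4157
beam 3: φ=45°, α=330°
  d=(0.8660,-0.5000)  start (1,1)  tX=0.5081 tY=0.7200  stride 1/|dx|=1.1547 1/|dy|=2.0000
    cross x-line → (2,1), t=0.5081
    cross y-line → (2,0), t=0.7200 (wall)
  → r_3 = 0.7200
beam 4: φ=135°, α=60°
  d=(0.5000,0.8660)  start (1,1)  tX=0.8800 tY=0.7390  stride 1/|dx|=2.0000 1/|dy|=1.1547
    cross y-line → (1,2), t=0.7390
    cross x-line → (2,2), t=0.8800
    cross y-line → (2,3), t=1.8937
    cross x-line → (3,3), t=2.8800
    cross y-line → (3,4), t=3.0484
    cross y-line → (3,5), t=4.2031
    cross x-line → (4,5), t=4.8800
    cross y-line → (4,6), t=5.3578
    cross y-line → (4,7), t=6.5125 (wall)
  → r_4 = 6.5125

ranges = [0.6466, 0.4157, 0.7200, 6.5125]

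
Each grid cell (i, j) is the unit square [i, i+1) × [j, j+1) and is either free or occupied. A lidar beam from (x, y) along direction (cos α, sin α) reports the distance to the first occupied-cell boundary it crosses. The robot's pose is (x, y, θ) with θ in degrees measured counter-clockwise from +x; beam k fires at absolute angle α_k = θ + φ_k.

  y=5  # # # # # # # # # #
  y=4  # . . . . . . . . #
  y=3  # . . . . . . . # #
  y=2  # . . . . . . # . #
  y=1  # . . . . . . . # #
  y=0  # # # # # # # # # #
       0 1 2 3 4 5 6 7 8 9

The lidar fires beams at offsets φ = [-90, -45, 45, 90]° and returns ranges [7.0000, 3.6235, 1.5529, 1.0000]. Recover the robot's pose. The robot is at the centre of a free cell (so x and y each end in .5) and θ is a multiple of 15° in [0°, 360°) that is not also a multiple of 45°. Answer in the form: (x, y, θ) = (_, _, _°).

(x, y, θ) = (2.5, 1.5, 120°)

Candidates: 29 free-cell centres × 16 headings = 464 poses. Raycast each; keep the one whose scan matches to 4 dp.
  (6.5, 2.5, 15°): beam 1 = 1.5529 ≠ 7.0000 ✗
  (1.5, 2.5, 255°): beam 1 = 0.5176 ≠ 7.0000 ✗
  (7.5, 4.5, 345°): beam 1 = 1.5529 ≠ 7.0000 ✗
  (4.5, 1.5, 285°): beam 1 = 1.9319 ≠ 7.0000 ✗
  (1.5, 4.5, 240°): beam 1 = 0.5774 ≠ 7.0000 ✗
  …
  (2.5, 1.5, 120°): r_1=7.0000, r_2=3.6235, r_3=1.5529, r_4=1.0000 — all match ✓
Unique over the lattice → pose = (2.5, 1.5, 120°).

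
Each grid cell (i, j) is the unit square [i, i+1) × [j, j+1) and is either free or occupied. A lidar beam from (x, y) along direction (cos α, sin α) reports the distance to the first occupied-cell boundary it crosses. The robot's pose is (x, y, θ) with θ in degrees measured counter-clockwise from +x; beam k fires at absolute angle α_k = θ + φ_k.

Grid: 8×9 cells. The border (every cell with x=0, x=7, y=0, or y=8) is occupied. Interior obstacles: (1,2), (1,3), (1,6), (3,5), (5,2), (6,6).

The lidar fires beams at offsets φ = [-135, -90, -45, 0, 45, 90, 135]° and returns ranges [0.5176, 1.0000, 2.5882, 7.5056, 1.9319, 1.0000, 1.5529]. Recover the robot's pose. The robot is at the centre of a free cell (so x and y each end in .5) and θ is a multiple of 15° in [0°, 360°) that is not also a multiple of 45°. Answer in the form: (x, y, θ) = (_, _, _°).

The pose lattice has 36·16 = 576 candidates. Test each by forward raycasting.
  (6.5, 7.5, 300°): beam 1 = 1.9319 ≠ 0.5176 ✗
  (2.5, 3.5, 210°): beam 1 = 1.9319 ≠ 0.5176 ✗
  (4.5, 6.5, 105°): beam 1 = 2.8868 ≠ 0.5176 ✗
  …
  (2.5, 1.5, 60°): r_1=0.5176, r_2=1.0000, r_3=2.5882, r_4=7.5056, r_5=1.9319, r_6=1.0000, r_7=1.5529 — all match ✓
Only this pose fits every beam.

(x, y, θ) = (2.5, 1.5, 60°)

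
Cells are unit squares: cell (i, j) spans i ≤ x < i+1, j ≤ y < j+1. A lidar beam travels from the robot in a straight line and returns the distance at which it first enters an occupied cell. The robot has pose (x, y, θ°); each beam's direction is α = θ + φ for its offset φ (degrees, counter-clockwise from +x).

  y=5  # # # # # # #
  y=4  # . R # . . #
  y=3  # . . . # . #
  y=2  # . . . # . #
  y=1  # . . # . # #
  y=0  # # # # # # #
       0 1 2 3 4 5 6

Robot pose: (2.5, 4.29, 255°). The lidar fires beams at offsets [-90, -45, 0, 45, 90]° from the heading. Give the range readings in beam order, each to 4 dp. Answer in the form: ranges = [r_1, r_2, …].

beam 1: φ=-90°, α=165°
  direction (-0.9659, 0.2588); cell (2,4); t to first gridline: x 0.5176, y 2.7432 (then +1.0353 / +3.8637)
    (1,4) via x @ 0.5176
    (0,4) via x @ 1.5529  # hit
  → r_1 = 1.5529
beam 2: φ=-45°, α=210°
  direction (-0.8660, -0.5000); cell (2,4); t to first gridline: x 0.5774, y 0.5800 (then +1.1547 / +2.0000)
    (1,4) via x @ 0.5774
    (1,3) via y @ 0.5800
    (0,3) via x @ 1.7321  # hit
  → r_2 = 1.7321
beam 3: φ=0°, α=255°
  direction (-0.2588, -0.9659); cell (2,4); t to first gridline: x 1.9319, y 0.3002 (then +3.8637 / +1.0353)
    (2,3) via y @ 0.3002
    (2,2) via y @ 1.3355
    (1,2) via x @ 1.9319
    (1,1) via y @ 2.3708
    (1,0) via y @ 3.4061  # hit
  → r_3 = 3.4061
beam 4: φ=45°, α=300°
  direction (0.5000, -0.8660); cell (2,4); t to first gridline: x 1.0000, y 0.3349 (then +2.0000 / +1.1547)
    (2,3) via y @ 0.3349
    (3,3) via x @ 1.0000
    (3,2) via y @ 1.4896
    (3,1) via y @ 2.6443  # hit
  → r_4 = 2.6443
beam 5: φ=90°, α=345°
  direction (0.9659, -0.2588); cell (2,4); t to first gridline: x 0.5176, y 1.1205 (then +1.0353 / +3.8637)
    (3,4) via x @ 0.5176  # hit
  → r_5 = 0.5176

ranges = [1.5529, 1.7321, 3.4061, 2.6443, 0.5176]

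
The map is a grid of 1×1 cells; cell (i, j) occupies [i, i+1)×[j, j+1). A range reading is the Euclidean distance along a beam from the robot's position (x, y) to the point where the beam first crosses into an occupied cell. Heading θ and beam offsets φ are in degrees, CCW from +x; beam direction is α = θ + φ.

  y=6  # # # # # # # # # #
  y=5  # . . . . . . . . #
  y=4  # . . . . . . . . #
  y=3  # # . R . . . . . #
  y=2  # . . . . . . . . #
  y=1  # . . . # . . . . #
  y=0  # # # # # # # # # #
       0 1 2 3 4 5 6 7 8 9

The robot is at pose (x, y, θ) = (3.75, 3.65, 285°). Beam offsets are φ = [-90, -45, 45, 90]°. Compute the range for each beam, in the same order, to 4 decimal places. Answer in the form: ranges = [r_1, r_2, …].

ranges = [1.8117, 3.0600, 5.3000, 5.4352]

beam 1: φ=-90°, α=195°
  dir = (cos 195°, sin 195°) = (-0.9659, -0.2588); from cell (3,3)
  next x-line at t=0.7765, next y-line at t=2.5114; Δt_x=1.0353, Δt_y=3.8637
    x: enter (2,3) at t=0.7765
    x: enter (1,3) at t=1.8117 ← occupied
  → r_1 = 1.8117
beam 2: φ=-45°, α=240°
  dir = (cos 240°, sin 240°) = (-0.5000, -0.8660); from cell (3,3)
  next x-line at t=1.5000, next y-line at t=0.7506; Δt_x=2.0000, Δt_y=1.1547
    y: enter (3,2) at t=0.7506
    x: enter (2,2) at t=1.5000
    y: enter (2,1) at t=1.9053
    y: enter (2,0) at t=3.0600 ← occupied
  → r_2 = 3.0600
beam 3: φ=45°, α=330°
  dir = (cos 330°, sin 330°) = (0.8660, -0.5000); from cell (3,3)
  next x-line at t=0.2887, next y-line at t=1.3000; Δt_x=1.1547, Δt_y=2.0000
    x: enter (4,3) at t=0.2887
    y: enter (4,2) at t=1.3000
    x: enter (5,2) at t=1.4434
    x: enter (6,2) at t=2.5981
    y: enter (6,1) at t=3.3000
    x: enter (7,1) at t=3.7528
    x: enter (8,1) at t=4.9075
    y: enter (8,0) at t=5.3000 ← occupied
  → r_3 = 5.3000
beam 4: φ=90°, α=15°
  dir = (cos 15°, sin 15°) = (0.9659, 0.2588); from cell (3,3)
  next x-line at t=0.2588, next y-line at t=1.3523; Δt_x=1.0353, Δt_y=3.8637
    x: enter (4,3) at t=0.2588
    x: enter (5,3) at t=1.2941
    y: enter (5,4) at t=1.3523
    x: enter (6,4) at t=2.3294
    x: enter (7,4) at t=3.3646
    x: enter (8,4) at t=4.3999
    y: enter (8,5) at t=5.2160
    x: enter (9,5) at t=5.4352 ← occupied
  → r_4 = 5.4352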